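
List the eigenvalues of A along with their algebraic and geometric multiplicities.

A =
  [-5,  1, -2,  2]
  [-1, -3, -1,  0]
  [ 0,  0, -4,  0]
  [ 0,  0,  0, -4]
λ = -4: alg = 4, geom = 2

Step 1 — factor the characteristic polynomial to read off the algebraic multiplicities:
  χ_A(x) = (x + 4)^4

Step 2 — compute geometric multiplicities via the rank-nullity identity g(λ) = n − rank(A − λI):
  rank(A − (-4)·I) = 2, so dim ker(A − (-4)·I) = n − 2 = 2

Summary:
  λ = -4: algebraic multiplicity = 4, geometric multiplicity = 2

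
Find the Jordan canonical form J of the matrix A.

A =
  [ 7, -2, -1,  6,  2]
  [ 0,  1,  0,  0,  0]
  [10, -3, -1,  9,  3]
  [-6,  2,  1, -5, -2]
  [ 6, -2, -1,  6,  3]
J_3(1) ⊕ J_1(1) ⊕ J_1(1)

The characteristic polynomial is
  det(x·I − A) = x^5 - 5*x^4 + 10*x^3 - 10*x^2 + 5*x - 1 = (x - 1)^5

Eigenvalues and multiplicities (the geometric multiplicity of λ is n − rank(A − λI), which equals the number of Jordan blocks for λ):
  λ = 1: algebraic multiplicity = 5, geometric multiplicity = 3

Determining the block sizes for each eigenvalue:
  λ = 1: with am = 5 and gm = 3, the partition is not yet determined (e.g. several partitions of 5 into 3 parts exist). Let N = A − (1)·I. Computing rank(N^1) = 2, rank(N^2) = 1, rank(N^3) = 0; the number of blocks of size ≥ j is rank(N^{j−1}) − rank(N^j), giving [3, 1, 1]. So we have 1 block(s) of size 3, 2 block(s) of size 1 → block sizes [3, 1, 1]

Assembling the blocks gives a Jordan form
J =
  [1, 1, 0, 0, 0]
  [0, 1, 1, 0, 0]
  [0, 0, 1, 0, 0]
  [0, 0, 0, 1, 0]
  [0, 0, 0, 0, 1]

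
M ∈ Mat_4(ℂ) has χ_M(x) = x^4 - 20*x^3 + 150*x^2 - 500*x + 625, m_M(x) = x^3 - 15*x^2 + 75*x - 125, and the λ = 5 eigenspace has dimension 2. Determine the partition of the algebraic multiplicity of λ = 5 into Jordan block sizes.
Block sizes for λ = 5: [3, 1]

Step 1 — from the characteristic polynomial, algebraic multiplicity of λ = 5 is 4. From dim ker(M − (5)·I) = 2, there are exactly 2 Jordan blocks for λ = 5.
Step 2 — from the minimal polynomial, the factor (x − 5)^3 tells us the largest block for λ = 5 has size 3.
Step 3 — with total size 4, 2 blocks, and largest block 3, the block sizes (in nonincreasing order) are [3, 1].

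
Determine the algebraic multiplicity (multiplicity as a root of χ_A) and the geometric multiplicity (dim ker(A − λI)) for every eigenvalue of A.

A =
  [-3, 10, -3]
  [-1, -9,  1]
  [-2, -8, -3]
λ = -5: alg = 3, geom = 1

Step 1 — factor the characteristic polynomial to read off the algebraic multiplicities:
  χ_A(x) = (x + 5)^3

Step 2 — compute geometric multiplicities via the rank-nullity identity g(λ) = n − rank(A − λI):
  rank(A − (-5)·I) = 2, so dim ker(A − (-5)·I) = n − 2 = 1

Summary:
  λ = -5: algebraic multiplicity = 3, geometric multiplicity = 1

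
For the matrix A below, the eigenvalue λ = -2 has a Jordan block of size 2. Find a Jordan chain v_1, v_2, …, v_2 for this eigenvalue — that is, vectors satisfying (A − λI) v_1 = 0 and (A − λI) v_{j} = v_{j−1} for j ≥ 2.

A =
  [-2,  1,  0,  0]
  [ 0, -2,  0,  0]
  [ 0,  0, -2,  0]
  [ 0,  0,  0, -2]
A Jordan chain for λ = -2 of length 2:
v_1 = (1, 0, 0, 0)ᵀ
v_2 = (0, 1, 0, 0)ᵀ

Let N = A − (-2)·I. We want v_2 with N^2 v_2 = 0 but N^1 v_2 ≠ 0; then v_{j-1} := N · v_j for j = 2, …, 2.

Pick v_2 = (0, 1, 0, 0)ᵀ.
Then v_1 = N · v_2 = (1, 0, 0, 0)ᵀ.

Sanity check: (A − (-2)·I) v_1 = (0, 0, 0, 0)ᵀ = 0. ✓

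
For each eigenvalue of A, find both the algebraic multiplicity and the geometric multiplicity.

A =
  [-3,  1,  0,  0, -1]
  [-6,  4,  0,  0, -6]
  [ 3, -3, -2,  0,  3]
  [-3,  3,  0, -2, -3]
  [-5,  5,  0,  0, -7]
λ = -2: alg = 5, geom = 4

Step 1 — factor the characteristic polynomial to read off the algebraic multiplicities:
  χ_A(x) = (x + 2)^5

Step 2 — compute geometric multiplicities via the rank-nullity identity g(λ) = n − rank(A − λI):
  rank(A − (-2)·I) = 1, so dim ker(A − (-2)·I) = n − 1 = 4

Summary:
  λ = -2: algebraic multiplicity = 5, geometric multiplicity = 4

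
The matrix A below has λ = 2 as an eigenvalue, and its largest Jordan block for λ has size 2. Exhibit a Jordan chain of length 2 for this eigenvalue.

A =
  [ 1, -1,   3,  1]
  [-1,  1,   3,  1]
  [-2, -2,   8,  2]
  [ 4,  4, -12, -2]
A Jordan chain for λ = 2 of length 2:
v_1 = (-1, -1, -2, 4)ᵀ
v_2 = (1, 0, 0, 0)ᵀ

Let N = A − (2)·I. We want v_2 with N^2 v_2 = 0 but N^1 v_2 ≠ 0; then v_{j-1} := N · v_j for j = 2, …, 2.

Pick v_2 = (1, 0, 0, 0)ᵀ.
Then v_1 = N · v_2 = (-1, -1, -2, 4)ᵀ.

Sanity check: (A − (2)·I) v_1 = (0, 0, 0, 0)ᵀ = 0. ✓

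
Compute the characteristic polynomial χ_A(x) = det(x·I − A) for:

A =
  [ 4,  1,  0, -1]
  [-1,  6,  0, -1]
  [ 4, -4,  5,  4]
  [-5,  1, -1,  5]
x^4 - 20*x^3 + 150*x^2 - 500*x + 625

Expanding det(x·I − A) (e.g. by cofactor expansion or by noting that A is similar to its Jordan form J, which has the same characteristic polynomial as A) gives
  χ_A(x) = x^4 - 20*x^3 + 150*x^2 - 500*x + 625
which factors as (x - 5)^4. The eigenvalues (with algebraic multiplicities) are λ = 5 with multiplicity 4.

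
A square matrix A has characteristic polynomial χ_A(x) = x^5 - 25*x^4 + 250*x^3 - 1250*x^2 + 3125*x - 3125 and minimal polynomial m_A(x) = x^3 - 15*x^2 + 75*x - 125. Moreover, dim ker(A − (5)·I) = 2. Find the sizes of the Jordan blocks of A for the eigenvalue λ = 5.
Block sizes for λ = 5: [3, 2]

Step 1 — from the characteristic polynomial, algebraic multiplicity of λ = 5 is 5. From dim ker(A − (5)·I) = 2, there are exactly 2 Jordan blocks for λ = 5.
Step 2 — from the minimal polynomial, the factor (x − 5)^3 tells us the largest block for λ = 5 has size 3.
Step 3 — with total size 5, 2 blocks, and largest block 3, the block sizes (in nonincreasing order) are [3, 2].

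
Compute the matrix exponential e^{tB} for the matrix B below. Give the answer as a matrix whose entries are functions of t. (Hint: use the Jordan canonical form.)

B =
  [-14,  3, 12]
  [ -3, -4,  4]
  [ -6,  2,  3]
e^{tB} =
  [-9*t*exp(-5*t) + exp(-5*t), 3*t*exp(-5*t), 12*t*exp(-5*t)]
  [-3*t*exp(-5*t), t*exp(-5*t) + exp(-5*t), 4*t*exp(-5*t)]
  [-6*t*exp(-5*t), 2*t*exp(-5*t), 8*t*exp(-5*t) + exp(-5*t)]

Strategy: write B = P · J · P⁻¹ where J is a Jordan canonical form, so e^{tB} = P · e^{tJ} · P⁻¹, and e^{tJ} can be computed block-by-block.

B has Jordan form
J =
  [-5,  1,  0]
  [ 0, -5,  0]
  [ 0,  0, -5]
(up to reordering of blocks).

Per-block formulas:
  For a 1×1 block at λ = -5: exp(t · [-5]) = [e^(-5t)].
  For a 2×2 Jordan block J_2(-5): exp(t · J_2(-5)) = e^(-5t)·(I + t·N), where N is the 2×2 nilpotent shift.

After assembling e^{tJ} and conjugating by P, we get:

e^{tB} =
  [-9*t*exp(-5*t) + exp(-5*t), 3*t*exp(-5*t), 12*t*exp(-5*t)]
  [-3*t*exp(-5*t), t*exp(-5*t) + exp(-5*t), 4*t*exp(-5*t)]
  [-6*t*exp(-5*t), 2*t*exp(-5*t), 8*t*exp(-5*t) + exp(-5*t)]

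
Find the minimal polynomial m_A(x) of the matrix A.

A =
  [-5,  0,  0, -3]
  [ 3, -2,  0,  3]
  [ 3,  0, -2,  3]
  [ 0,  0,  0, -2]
x^2 + 7*x + 10

The characteristic polynomial is χ_A(x) = (x + 2)^3*(x + 5), so the eigenvalues are known. The minimal polynomial is
  m_A(x) = Π_λ (x − λ)^{k_λ}
where k_λ is the size of the *largest* Jordan block for λ (equivalently, the smallest k with (A − λI)^k v = 0 for every generalised eigenvector v of λ).

  λ = -5: largest Jordan block has size 1, contributing (x + 5)
  λ = -2: largest Jordan block has size 1, contributing (x + 2)

So m_A(x) = (x + 2)*(x + 5) = x^2 + 7*x + 10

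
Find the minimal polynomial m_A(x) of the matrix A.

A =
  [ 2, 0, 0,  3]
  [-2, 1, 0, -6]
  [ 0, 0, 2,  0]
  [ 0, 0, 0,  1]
x^2 - 3*x + 2

The characteristic polynomial is χ_A(x) = (x - 2)^2*(x - 1)^2, so the eigenvalues are known. The minimal polynomial is
  m_A(x) = Π_λ (x − λ)^{k_λ}
where k_λ is the size of the *largest* Jordan block for λ (equivalently, the smallest k with (A − λI)^k v = 0 for every generalised eigenvector v of λ).

  λ = 1: largest Jordan block has size 1, contributing (x − 1)
  λ = 2: largest Jordan block has size 1, contributing (x − 2)

So m_A(x) = (x - 2)*(x - 1) = x^2 - 3*x + 2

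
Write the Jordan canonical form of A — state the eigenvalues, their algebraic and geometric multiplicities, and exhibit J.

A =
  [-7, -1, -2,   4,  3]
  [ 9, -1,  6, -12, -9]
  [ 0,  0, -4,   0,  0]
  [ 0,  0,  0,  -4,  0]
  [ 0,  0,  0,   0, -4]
J_2(-4) ⊕ J_1(-4) ⊕ J_1(-4) ⊕ J_1(-4)

The characteristic polynomial is
  det(x·I − A) = x^5 + 20*x^4 + 160*x^3 + 640*x^2 + 1280*x + 1024 = (x + 4)^5

Eigenvalues and multiplicities (the geometric multiplicity of λ is n − rank(A − λI), which equals the number of Jordan blocks for λ):
  λ = -4: algebraic multiplicity = 5, geometric multiplicity = 4

Determining the block sizes for each eigenvalue:
  λ = -4: 4 blocks summing to 5 forces exactly one block of size 2 and the rest size 1 → block sizes [2, 1, 1, 1]

Assembling the blocks gives a Jordan form
J =
  [-4,  1,  0,  0,  0]
  [ 0, -4,  0,  0,  0]
  [ 0,  0, -4,  0,  0]
  [ 0,  0,  0, -4,  0]
  [ 0,  0,  0,  0, -4]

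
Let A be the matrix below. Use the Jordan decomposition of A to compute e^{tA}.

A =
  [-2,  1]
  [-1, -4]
e^{tA} =
  [t*exp(-3*t) + exp(-3*t), t*exp(-3*t)]
  [-t*exp(-3*t), -t*exp(-3*t) + exp(-3*t)]

Strategy: write A = P · J · P⁻¹ where J is a Jordan canonical form, so e^{tA} = P · e^{tJ} · P⁻¹, and e^{tJ} can be computed block-by-block.

A has Jordan form
J =
  [-3,  1]
  [ 0, -3]
(up to reordering of blocks).

Per-block formulas:
  For a 2×2 Jordan block J_2(-3): exp(t · J_2(-3)) = e^(-3t)·(I + t·N), where N is the 2×2 nilpotent shift.

After assembling e^{tJ} and conjugating by P, we get:

e^{tA} =
  [t*exp(-3*t) + exp(-3*t), t*exp(-3*t)]
  [-t*exp(-3*t), -t*exp(-3*t) + exp(-3*t)]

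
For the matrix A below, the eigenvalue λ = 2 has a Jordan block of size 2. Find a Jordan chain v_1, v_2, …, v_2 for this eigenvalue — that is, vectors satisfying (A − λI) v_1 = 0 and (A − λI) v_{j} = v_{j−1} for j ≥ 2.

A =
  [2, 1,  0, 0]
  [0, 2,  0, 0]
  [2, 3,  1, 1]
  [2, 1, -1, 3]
A Jordan chain for λ = 2 of length 2:
v_1 = (0, 0, 2, 2)ᵀ
v_2 = (1, 0, 0, 0)ᵀ

Let N = A − (2)·I. We want v_2 with N^2 v_2 = 0 but N^1 v_2 ≠ 0; then v_{j-1} := N · v_j for j = 2, …, 2.

Pick v_2 = (1, 0, 0, 0)ᵀ.
Then v_1 = N · v_2 = (0, 0, 2, 2)ᵀ.

Sanity check: (A − (2)·I) v_1 = (0, 0, 0, 0)ᵀ = 0. ✓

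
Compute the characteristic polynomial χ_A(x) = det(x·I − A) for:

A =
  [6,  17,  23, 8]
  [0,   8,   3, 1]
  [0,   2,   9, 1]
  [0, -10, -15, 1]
x^4 - 24*x^3 + 216*x^2 - 864*x + 1296

Expanding det(x·I − A) (e.g. by cofactor expansion or by noting that A is similar to its Jordan form J, which has the same characteristic polynomial as A) gives
  χ_A(x) = x^4 - 24*x^3 + 216*x^2 - 864*x + 1296
which factors as (x - 6)^4. The eigenvalues (with algebraic multiplicities) are λ = 6 with multiplicity 4.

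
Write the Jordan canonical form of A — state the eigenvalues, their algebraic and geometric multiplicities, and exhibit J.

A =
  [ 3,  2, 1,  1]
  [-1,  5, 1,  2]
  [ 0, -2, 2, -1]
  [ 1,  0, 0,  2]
J_3(3) ⊕ J_1(3)

The characteristic polynomial is
  det(x·I − A) = x^4 - 12*x^3 + 54*x^2 - 108*x + 81 = (x - 3)^4

Eigenvalues and multiplicities (the geometric multiplicity of λ is n − rank(A − λI), which equals the number of Jordan blocks for λ):
  λ = 3: algebraic multiplicity = 4, geometric multiplicity = 2

Determining the block sizes for each eigenvalue:
  λ = 3: with am = 4 and gm = 2, the partition is not yet determined (e.g. several partitions of 4 into 2 parts exist). Let N = A − (3)·I. Computing rank(N^1) = 2, rank(N^2) = 1, rank(N^3) = 0; the number of blocks of size ≥ j is rank(N^{j−1}) − rank(N^j), giving [2, 1, 1]. So we have 1 block(s) of size 3, 1 block(s) of size 1 → block sizes [3, 1]

Assembling the blocks gives a Jordan form
J =
  [3, 1, 0, 0]
  [0, 3, 1, 0]
  [0, 0, 3, 0]
  [0, 0, 0, 3]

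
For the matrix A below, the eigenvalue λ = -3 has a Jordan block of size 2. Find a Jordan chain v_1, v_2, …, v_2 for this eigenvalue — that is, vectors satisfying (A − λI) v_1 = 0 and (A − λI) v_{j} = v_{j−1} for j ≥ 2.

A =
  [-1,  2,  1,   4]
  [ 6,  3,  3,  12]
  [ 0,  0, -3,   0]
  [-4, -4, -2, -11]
A Jordan chain for λ = -3 of length 2:
v_1 = (2, 6, 0, -4)ᵀ
v_2 = (1, 0, 0, 0)ᵀ

Let N = A − (-3)·I. We want v_2 with N^2 v_2 = 0 but N^1 v_2 ≠ 0; then v_{j-1} := N · v_j for j = 2, …, 2.

Pick v_2 = (1, 0, 0, 0)ᵀ.
Then v_1 = N · v_2 = (2, 6, 0, -4)ᵀ.

Sanity check: (A − (-3)·I) v_1 = (0, 0, 0, 0)ᵀ = 0. ✓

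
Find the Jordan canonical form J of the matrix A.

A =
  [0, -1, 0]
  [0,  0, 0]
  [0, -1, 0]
J_2(0) ⊕ J_1(0)

The characteristic polynomial is
  det(x·I − A) = x^3

Eigenvalues and multiplicities (the geometric multiplicity of λ is n − rank(A − λI), which equals the number of Jordan blocks for λ):
  λ = 0: algebraic multiplicity = 3, geometric multiplicity = 2

Determining the block sizes for each eigenvalue:
  λ = 0: 2 blocks summing to 3 forces exactly one block of size 2 and the rest size 1 → block sizes [2, 1]

Assembling the blocks gives a Jordan form
J =
  [0, 1, 0]
  [0, 0, 0]
  [0, 0, 0]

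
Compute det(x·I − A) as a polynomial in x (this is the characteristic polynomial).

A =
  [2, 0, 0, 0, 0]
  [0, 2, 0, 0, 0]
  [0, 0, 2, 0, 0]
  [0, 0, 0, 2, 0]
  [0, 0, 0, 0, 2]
x^5 - 10*x^4 + 40*x^3 - 80*x^2 + 80*x - 32

Expanding det(x·I − A) (e.g. by cofactor expansion or by noting that A is similar to its Jordan form J, which has the same characteristic polynomial as A) gives
  χ_A(x) = x^5 - 10*x^4 + 40*x^3 - 80*x^2 + 80*x - 32
which factors as (x - 2)^5. The eigenvalues (with algebraic multiplicities) are λ = 2 with multiplicity 5.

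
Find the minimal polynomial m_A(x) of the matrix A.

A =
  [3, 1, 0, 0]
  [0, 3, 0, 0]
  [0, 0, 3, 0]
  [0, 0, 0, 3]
x^2 - 6*x + 9

The characteristic polynomial is χ_A(x) = (x - 3)^4, so the eigenvalues are known. The minimal polynomial is
  m_A(x) = Π_λ (x − λ)^{k_λ}
where k_λ is the size of the *largest* Jordan block for λ (equivalently, the smallest k with (A − λI)^k v = 0 for every generalised eigenvector v of λ).

  λ = 3: largest Jordan block has size 2, contributing (x − 3)^2

So m_A(x) = (x - 3)^2 = x^2 - 6*x + 9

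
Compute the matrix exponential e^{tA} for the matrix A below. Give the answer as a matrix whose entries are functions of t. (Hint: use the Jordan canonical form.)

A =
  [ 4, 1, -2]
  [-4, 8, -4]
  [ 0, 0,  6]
e^{tA} =
  [-2*t*exp(6*t) + exp(6*t), t*exp(6*t), -2*t*exp(6*t)]
  [-4*t*exp(6*t), 2*t*exp(6*t) + exp(6*t), -4*t*exp(6*t)]
  [0, 0, exp(6*t)]

Strategy: write A = P · J · P⁻¹ where J is a Jordan canonical form, so e^{tA} = P · e^{tJ} · P⁻¹, and e^{tJ} can be computed block-by-block.

A has Jordan form
J =
  [6, 1, 0]
  [0, 6, 0]
  [0, 0, 6]
(up to reordering of blocks).

Per-block formulas:
  For a 2×2 Jordan block J_2(6): exp(t · J_2(6)) = e^(6t)·(I + t·N), where N is the 2×2 nilpotent shift.
  For a 1×1 block at λ = 6: exp(t · [6]) = [e^(6t)].

After assembling e^{tJ} and conjugating by P, we get:

e^{tA} =
  [-2*t*exp(6*t) + exp(6*t), t*exp(6*t), -2*t*exp(6*t)]
  [-4*t*exp(6*t), 2*t*exp(6*t) + exp(6*t), -4*t*exp(6*t)]
  [0, 0, exp(6*t)]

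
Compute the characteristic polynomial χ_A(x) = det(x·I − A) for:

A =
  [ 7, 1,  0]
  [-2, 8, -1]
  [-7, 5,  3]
x^3 - 18*x^2 + 108*x - 216

Expanding det(x·I − A) (e.g. by cofactor expansion or by noting that A is similar to its Jordan form J, which has the same characteristic polynomial as A) gives
  χ_A(x) = x^3 - 18*x^2 + 108*x - 216
which factors as (x - 6)^3. The eigenvalues (with algebraic multiplicities) are λ = 6 with multiplicity 3.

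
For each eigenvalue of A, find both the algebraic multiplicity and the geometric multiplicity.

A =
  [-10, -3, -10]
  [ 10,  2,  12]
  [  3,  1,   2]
λ = -2: alg = 3, geom = 1

Step 1 — factor the characteristic polynomial to read off the algebraic multiplicities:
  χ_A(x) = (x + 2)^3

Step 2 — compute geometric multiplicities via the rank-nullity identity g(λ) = n − rank(A − λI):
  rank(A − (-2)·I) = 2, so dim ker(A − (-2)·I) = n − 2 = 1

Summary:
  λ = -2: algebraic multiplicity = 3, geometric multiplicity = 1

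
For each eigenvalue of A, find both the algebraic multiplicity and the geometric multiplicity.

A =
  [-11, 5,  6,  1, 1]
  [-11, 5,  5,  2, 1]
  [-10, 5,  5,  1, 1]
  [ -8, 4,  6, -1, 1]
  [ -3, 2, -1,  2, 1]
λ = -1: alg = 3, geom = 1; λ = 1: alg = 2, geom = 1

Step 1 — factor the characteristic polynomial to read off the algebraic multiplicities:
  χ_A(x) = (x - 1)^2*(x + 1)^3

Step 2 — compute geometric multiplicities via the rank-nullity identity g(λ) = n − rank(A − λI):
  rank(A − (-1)·I) = 4, so dim ker(A − (-1)·I) = n − 4 = 1
  rank(A − (1)·I) = 4, so dim ker(A − (1)·I) = n − 4 = 1

Summary:
  λ = -1: algebraic multiplicity = 3, geometric multiplicity = 1
  λ = 1: algebraic multiplicity = 2, geometric multiplicity = 1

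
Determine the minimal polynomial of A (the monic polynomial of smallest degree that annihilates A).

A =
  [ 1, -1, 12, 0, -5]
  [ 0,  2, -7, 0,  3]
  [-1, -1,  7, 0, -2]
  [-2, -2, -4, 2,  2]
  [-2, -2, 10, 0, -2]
x^3 - 6*x^2 + 12*x - 8

The characteristic polynomial is χ_A(x) = (x - 2)^5, so the eigenvalues are known. The minimal polynomial is
  m_A(x) = Π_λ (x − λ)^{k_λ}
where k_λ is the size of the *largest* Jordan block for λ (equivalently, the smallest k with (A − λI)^k v = 0 for every generalised eigenvector v of λ).

  λ = 2: largest Jordan block has size 3, contributing (x − 2)^3

So m_A(x) = (x - 2)^3 = x^3 - 6*x^2 + 12*x - 8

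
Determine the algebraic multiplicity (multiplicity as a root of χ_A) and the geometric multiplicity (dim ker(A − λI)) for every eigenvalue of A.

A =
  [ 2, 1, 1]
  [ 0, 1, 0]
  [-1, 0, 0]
λ = 1: alg = 3, geom = 1

Step 1 — factor the characteristic polynomial to read off the algebraic multiplicities:
  χ_A(x) = (x - 1)^3

Step 2 — compute geometric multiplicities via the rank-nullity identity g(λ) = n − rank(A − λI):
  rank(A − (1)·I) = 2, so dim ker(A − (1)·I) = n − 2 = 1

Summary:
  λ = 1: algebraic multiplicity = 3, geometric multiplicity = 1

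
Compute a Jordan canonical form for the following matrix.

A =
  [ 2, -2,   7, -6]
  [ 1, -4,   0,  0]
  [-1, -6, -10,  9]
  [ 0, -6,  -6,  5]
J_1(-4) ⊕ J_3(-1)

The characteristic polynomial is
  det(x·I − A) = x^4 + 7*x^3 + 15*x^2 + 13*x + 4 = (x + 1)^3*(x + 4)

Eigenvalues and multiplicities (the geometric multiplicity of λ is n − rank(A − λI), which equals the number of Jordan blocks for λ):
  λ = -4: algebraic multiplicity = 1, geometric multiplicity = 1
  λ = -1: algebraic multiplicity = 3, geometric multiplicity = 1

Determining the block sizes for each eigenvalue:
  λ = -4: one block (gm = 1), so the single block has size am = 1 → block sizes [1]
  λ = -1: one block (gm = 1), so the single block has size am = 3 → block sizes [3]

Assembling the blocks gives a Jordan form
J =
  [-4,  0,  0,  0]
  [ 0, -1,  1,  0]
  [ 0,  0, -1,  1]
  [ 0,  0,  0, -1]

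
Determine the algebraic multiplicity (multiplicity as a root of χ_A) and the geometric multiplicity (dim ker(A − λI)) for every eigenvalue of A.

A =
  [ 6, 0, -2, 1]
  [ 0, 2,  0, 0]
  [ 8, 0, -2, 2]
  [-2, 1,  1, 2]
λ = 2: alg = 4, geom = 2

Step 1 — factor the characteristic polynomial to read off the algebraic multiplicities:
  χ_A(x) = (x - 2)^4

Step 2 — compute geometric multiplicities via the rank-nullity identity g(λ) = n − rank(A − λI):
  rank(A − (2)·I) = 2, so dim ker(A − (2)·I) = n − 2 = 2

Summary:
  λ = 2: algebraic multiplicity = 4, geometric multiplicity = 2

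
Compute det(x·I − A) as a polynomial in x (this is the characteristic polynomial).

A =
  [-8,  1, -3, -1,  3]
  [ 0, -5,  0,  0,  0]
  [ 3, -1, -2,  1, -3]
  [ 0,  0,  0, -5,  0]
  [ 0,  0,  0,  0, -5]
x^5 + 25*x^4 + 250*x^3 + 1250*x^2 + 3125*x + 3125

Expanding det(x·I − A) (e.g. by cofactor expansion or by noting that A is similar to its Jordan form J, which has the same characteristic polynomial as A) gives
  χ_A(x) = x^5 + 25*x^4 + 250*x^3 + 1250*x^2 + 3125*x + 3125
which factors as (x + 5)^5. The eigenvalues (with algebraic multiplicities) are λ = -5 with multiplicity 5.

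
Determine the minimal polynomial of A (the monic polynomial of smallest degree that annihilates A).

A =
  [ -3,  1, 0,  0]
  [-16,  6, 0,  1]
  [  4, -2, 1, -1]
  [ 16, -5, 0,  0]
x^3 - 3*x^2 + 3*x - 1

The characteristic polynomial is χ_A(x) = (x - 1)^4, so the eigenvalues are known. The minimal polynomial is
  m_A(x) = Π_λ (x − λ)^{k_λ}
where k_λ is the size of the *largest* Jordan block for λ (equivalently, the smallest k with (A − λI)^k v = 0 for every generalised eigenvector v of λ).

  λ = 1: largest Jordan block has size 3, contributing (x − 1)^3

So m_A(x) = (x - 1)^3 = x^3 - 3*x^2 + 3*x - 1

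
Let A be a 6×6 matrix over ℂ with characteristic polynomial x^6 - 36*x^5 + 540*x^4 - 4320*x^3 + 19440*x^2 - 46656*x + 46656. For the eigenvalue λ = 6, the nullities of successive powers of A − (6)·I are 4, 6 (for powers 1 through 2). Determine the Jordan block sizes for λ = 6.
Block sizes for λ = 6: [2, 2, 1, 1]

From the dimensions of kernels of powers, the number of Jordan blocks of size at least j is d_j − d_{j−1} where d_j = dim ker(N^j) (with d_0 = 0). Computing the differences gives [4, 2].
The number of blocks of size exactly k is (#blocks of size ≥ k) − (#blocks of size ≥ k + 1), so the partition is: 2 block(s) of size 1, 2 block(s) of size 2.
In nonincreasing order the block sizes are [2, 2, 1, 1].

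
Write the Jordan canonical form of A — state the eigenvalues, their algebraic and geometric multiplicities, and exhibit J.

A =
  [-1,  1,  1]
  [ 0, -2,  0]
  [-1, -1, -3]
J_2(-2) ⊕ J_1(-2)

The characteristic polynomial is
  det(x·I − A) = x^3 + 6*x^2 + 12*x + 8 = (x + 2)^3

Eigenvalues and multiplicities (the geometric multiplicity of λ is n − rank(A − λI), which equals the number of Jordan blocks for λ):
  λ = -2: algebraic multiplicity = 3, geometric multiplicity = 2

Determining the block sizes for each eigenvalue:
  λ = -2: 2 blocks summing to 3 forces exactly one block of size 2 and the rest size 1 → block sizes [2, 1]

Assembling the blocks gives a Jordan form
J =
  [-2,  1,  0]
  [ 0, -2,  0]
  [ 0,  0, -2]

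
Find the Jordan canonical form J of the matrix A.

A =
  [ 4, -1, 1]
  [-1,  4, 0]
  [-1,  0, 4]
J_3(4)

The characteristic polynomial is
  det(x·I − A) = x^3 - 12*x^2 + 48*x - 64 = (x - 4)^3

Eigenvalues and multiplicities (the geometric multiplicity of λ is n − rank(A − λI), which equals the number of Jordan blocks for λ):
  λ = 4: algebraic multiplicity = 3, geometric multiplicity = 1

Determining the block sizes for each eigenvalue:
  λ = 4: one block (gm = 1), so the single block has size am = 3 → block sizes [3]

Assembling the blocks gives a Jordan form
J =
  [4, 1, 0]
  [0, 4, 1]
  [0, 0, 4]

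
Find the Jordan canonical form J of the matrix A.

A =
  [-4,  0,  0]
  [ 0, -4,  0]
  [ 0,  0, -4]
J_1(-4) ⊕ J_1(-4) ⊕ J_1(-4)

The characteristic polynomial is
  det(x·I − A) = x^3 + 12*x^2 + 48*x + 64 = (x + 4)^3

Eigenvalues and multiplicities (the geometric multiplicity of λ is n − rank(A − λI), which equals the number of Jordan blocks for λ):
  λ = -4: algebraic multiplicity = 3, geometric multiplicity = 3

Determining the block sizes for each eigenvalue:
  λ = -4: gm = am = 3, so every block has size 1 → block sizes [1, 1, 1]

Assembling the blocks gives a Jordan form
J =
  [-4,  0,  0]
  [ 0, -4,  0]
  [ 0,  0, -4]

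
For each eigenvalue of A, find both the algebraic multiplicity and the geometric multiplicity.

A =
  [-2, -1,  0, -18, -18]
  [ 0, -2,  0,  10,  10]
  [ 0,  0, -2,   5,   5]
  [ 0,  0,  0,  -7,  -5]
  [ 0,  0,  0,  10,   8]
λ = -2: alg = 4, geom = 3; λ = 3: alg = 1, geom = 1

Step 1 — factor the characteristic polynomial to read off the algebraic multiplicities:
  χ_A(x) = (x - 3)*(x + 2)^4

Step 2 — compute geometric multiplicities via the rank-nullity identity g(λ) = n − rank(A − λI):
  rank(A − (-2)·I) = 2, so dim ker(A − (-2)·I) = n − 2 = 3
  rank(A − (3)·I) = 4, so dim ker(A − (3)·I) = n − 4 = 1

Summary:
  λ = -2: algebraic multiplicity = 4, geometric multiplicity = 3
  λ = 3: algebraic multiplicity = 1, geometric multiplicity = 1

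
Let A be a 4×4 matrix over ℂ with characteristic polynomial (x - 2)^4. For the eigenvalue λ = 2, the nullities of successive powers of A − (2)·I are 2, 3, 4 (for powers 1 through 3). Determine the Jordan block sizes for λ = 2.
Block sizes for λ = 2: [3, 1]

From the dimensions of kernels of powers, the number of Jordan blocks of size at least j is d_j − d_{j−1} where d_j = dim ker(N^j) (with d_0 = 0). Computing the differences gives [2, 1, 1].
The number of blocks of size exactly k is (#blocks of size ≥ k) − (#blocks of size ≥ k + 1), so the partition is: 1 block(s) of size 1, 1 block(s) of size 3.
In nonincreasing order the block sizes are [3, 1].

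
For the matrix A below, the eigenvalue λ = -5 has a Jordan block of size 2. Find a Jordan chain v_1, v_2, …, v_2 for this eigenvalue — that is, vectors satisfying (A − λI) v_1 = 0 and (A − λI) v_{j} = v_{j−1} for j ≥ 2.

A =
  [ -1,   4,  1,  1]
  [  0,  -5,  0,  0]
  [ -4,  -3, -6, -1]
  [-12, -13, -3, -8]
A Jordan chain for λ = -5 of length 2:
v_1 = (4, 0, -4, -12)ᵀ
v_2 = (1, 0, 0, 0)ᵀ

Let N = A − (-5)·I. We want v_2 with N^2 v_2 = 0 but N^1 v_2 ≠ 0; then v_{j-1} := N · v_j for j = 2, …, 2.

Pick v_2 = (1, 0, 0, 0)ᵀ.
Then v_1 = N · v_2 = (4, 0, -4, -12)ᵀ.

Sanity check: (A − (-5)·I) v_1 = (0, 0, 0, 0)ᵀ = 0. ✓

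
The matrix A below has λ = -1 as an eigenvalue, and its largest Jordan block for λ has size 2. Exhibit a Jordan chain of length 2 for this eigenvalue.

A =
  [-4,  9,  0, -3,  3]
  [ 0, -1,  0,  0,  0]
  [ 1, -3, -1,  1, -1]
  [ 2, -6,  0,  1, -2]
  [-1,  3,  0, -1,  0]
A Jordan chain for λ = -1 of length 2:
v_1 = (-3, 0, 1, 2, -1)ᵀ
v_2 = (1, 0, 0, 0, 0)ᵀ

Let N = A − (-1)·I. We want v_2 with N^2 v_2 = 0 but N^1 v_2 ≠ 0; then v_{j-1} := N · v_j for j = 2, …, 2.

Pick v_2 = (1, 0, 0, 0, 0)ᵀ.
Then v_1 = N · v_2 = (-3, 0, 1, 2, -1)ᵀ.

Sanity check: (A − (-1)·I) v_1 = (0, 0, 0, 0, 0)ᵀ = 0. ✓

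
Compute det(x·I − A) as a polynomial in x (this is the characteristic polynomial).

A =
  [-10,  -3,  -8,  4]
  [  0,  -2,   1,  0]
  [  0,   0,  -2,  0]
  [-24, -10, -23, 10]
x^4 + 4*x^3 - 16*x - 16

Expanding det(x·I − A) (e.g. by cofactor expansion or by noting that A is similar to its Jordan form J, which has the same characteristic polynomial as A) gives
  χ_A(x) = x^4 + 4*x^3 - 16*x - 16
which factors as (x - 2)*(x + 2)^3. The eigenvalues (with algebraic multiplicities) are λ = -2 with multiplicity 3, λ = 2 with multiplicity 1.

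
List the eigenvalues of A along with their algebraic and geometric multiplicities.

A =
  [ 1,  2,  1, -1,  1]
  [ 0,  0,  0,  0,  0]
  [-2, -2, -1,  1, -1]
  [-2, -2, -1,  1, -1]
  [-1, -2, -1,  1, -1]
λ = 0: alg = 5, geom = 3

Step 1 — factor the characteristic polynomial to read off the algebraic multiplicities:
  χ_A(x) = x^5

Step 2 — compute geometric multiplicities via the rank-nullity identity g(λ) = n − rank(A − λI):
  rank(A − (0)·I) = 2, so dim ker(A − (0)·I) = n − 2 = 3

Summary:
  λ = 0: algebraic multiplicity = 5, geometric multiplicity = 3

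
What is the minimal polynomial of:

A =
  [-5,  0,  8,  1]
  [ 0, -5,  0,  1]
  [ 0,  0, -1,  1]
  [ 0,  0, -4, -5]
x^3 + 11*x^2 + 39*x + 45

The characteristic polynomial is χ_A(x) = (x + 3)^2*(x + 5)^2, so the eigenvalues are known. The minimal polynomial is
  m_A(x) = Π_λ (x − λ)^{k_λ}
where k_λ is the size of the *largest* Jordan block for λ (equivalently, the smallest k with (A − λI)^k v = 0 for every generalised eigenvector v of λ).

  λ = -5: largest Jordan block has size 1, contributing (x + 5)
  λ = -3: largest Jordan block has size 2, contributing (x + 3)^2

So m_A(x) = (x + 3)^2*(x + 5) = x^3 + 11*x^2 + 39*x + 45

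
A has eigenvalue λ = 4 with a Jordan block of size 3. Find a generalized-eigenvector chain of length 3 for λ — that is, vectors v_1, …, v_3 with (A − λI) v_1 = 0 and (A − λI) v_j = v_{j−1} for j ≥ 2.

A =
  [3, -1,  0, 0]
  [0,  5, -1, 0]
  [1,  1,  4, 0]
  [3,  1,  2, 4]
A Jordan chain for λ = 4 of length 3:
v_1 = (1, -1, -1, -1)ᵀ
v_2 = (-1, 0, 1, 3)ᵀ
v_3 = (1, 0, 0, 0)ᵀ

Let N = A − (4)·I. We want v_3 with N^3 v_3 = 0 but N^2 v_3 ≠ 0; then v_{j-1} := N · v_j for j = 3, …, 2.

Pick v_3 = (1, 0, 0, 0)ᵀ.
Then v_2 = N · v_3 = (-1, 0, 1, 3)ᵀ.
Then v_1 = N · v_2 = (1, -1, -1, -1)ᵀ.

Sanity check: (A − (4)·I) v_1 = (0, 0, 0, 0)ᵀ = 0. ✓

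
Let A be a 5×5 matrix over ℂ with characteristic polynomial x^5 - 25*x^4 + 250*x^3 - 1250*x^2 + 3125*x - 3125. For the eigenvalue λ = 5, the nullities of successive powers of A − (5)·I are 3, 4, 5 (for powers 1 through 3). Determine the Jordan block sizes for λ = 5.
Block sizes for λ = 5: [3, 1, 1]

From the dimensions of kernels of powers, the number of Jordan blocks of size at least j is d_j − d_{j−1} where d_j = dim ker(N^j) (with d_0 = 0). Computing the differences gives [3, 1, 1].
The number of blocks of size exactly k is (#blocks of size ≥ k) − (#blocks of size ≥ k + 1), so the partition is: 2 block(s) of size 1, 1 block(s) of size 3.
In nonincreasing order the block sizes are [3, 1, 1].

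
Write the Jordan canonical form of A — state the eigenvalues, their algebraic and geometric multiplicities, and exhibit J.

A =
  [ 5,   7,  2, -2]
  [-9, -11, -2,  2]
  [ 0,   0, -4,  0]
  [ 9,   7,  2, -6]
J_2(-4) ⊕ J_1(-4) ⊕ J_1(-4)

The characteristic polynomial is
  det(x·I − A) = x^4 + 16*x^3 + 96*x^2 + 256*x + 256 = (x + 4)^4

Eigenvalues and multiplicities (the geometric multiplicity of λ is n − rank(A − λI), which equals the number of Jordan blocks for λ):
  λ = -4: algebraic multiplicity = 4, geometric multiplicity = 3

Determining the block sizes for each eigenvalue:
  λ = -4: 3 blocks summing to 4 forces exactly one block of size 2 and the rest size 1 → block sizes [2, 1, 1]

Assembling the blocks gives a Jordan form
J =
  [-4,  1,  0,  0]
  [ 0, -4,  0,  0]
  [ 0,  0, -4,  0]
  [ 0,  0,  0, -4]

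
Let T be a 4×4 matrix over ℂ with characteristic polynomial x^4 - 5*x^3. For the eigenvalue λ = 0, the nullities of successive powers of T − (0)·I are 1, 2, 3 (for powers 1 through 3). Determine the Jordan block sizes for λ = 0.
Block sizes for λ = 0: [3]

From the dimensions of kernels of powers, the number of Jordan blocks of size at least j is d_j − d_{j−1} where d_j = dim ker(N^j) (with d_0 = 0). Computing the differences gives [1, 1, 1].
The number of blocks of size exactly k is (#blocks of size ≥ k) − (#blocks of size ≥ k + 1), so the partition is: 1 block(s) of size 3.
In nonincreasing order the block sizes are [3].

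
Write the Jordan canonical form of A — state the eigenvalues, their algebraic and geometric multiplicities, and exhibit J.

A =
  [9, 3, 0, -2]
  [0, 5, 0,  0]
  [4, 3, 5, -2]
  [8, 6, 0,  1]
J_2(5) ⊕ J_1(5) ⊕ J_1(5)

The characteristic polynomial is
  det(x·I − A) = x^4 - 20*x^3 + 150*x^2 - 500*x + 625 = (x - 5)^4

Eigenvalues and multiplicities (the geometric multiplicity of λ is n − rank(A − λI), which equals the number of Jordan blocks for λ):
  λ = 5: algebraic multiplicity = 4, geometric multiplicity = 3

Determining the block sizes for each eigenvalue:
  λ = 5: 3 blocks summing to 4 forces exactly one block of size 2 and the rest size 1 → block sizes [2, 1, 1]

Assembling the blocks gives a Jordan form
J =
  [5, 1, 0, 0]
  [0, 5, 0, 0]
  [0, 0, 5, 0]
  [0, 0, 0, 5]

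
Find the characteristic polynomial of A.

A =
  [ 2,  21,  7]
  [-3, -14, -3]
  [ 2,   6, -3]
x^3 + 15*x^2 + 75*x + 125

Expanding det(x·I − A) (e.g. by cofactor expansion or by noting that A is similar to its Jordan form J, which has the same characteristic polynomial as A) gives
  χ_A(x) = x^3 + 15*x^2 + 75*x + 125
which factors as (x + 5)^3. The eigenvalues (with algebraic multiplicities) are λ = -5 with multiplicity 3.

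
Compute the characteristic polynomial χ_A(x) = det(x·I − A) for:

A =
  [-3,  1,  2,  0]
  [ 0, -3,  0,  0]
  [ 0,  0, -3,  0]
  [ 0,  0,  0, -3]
x^4 + 12*x^3 + 54*x^2 + 108*x + 81

Expanding det(x·I − A) (e.g. by cofactor expansion or by noting that A is similar to its Jordan form J, which has the same characteristic polynomial as A) gives
  χ_A(x) = x^4 + 12*x^3 + 54*x^2 + 108*x + 81
which factors as (x + 3)^4. The eigenvalues (with algebraic multiplicities) are λ = -3 with multiplicity 4.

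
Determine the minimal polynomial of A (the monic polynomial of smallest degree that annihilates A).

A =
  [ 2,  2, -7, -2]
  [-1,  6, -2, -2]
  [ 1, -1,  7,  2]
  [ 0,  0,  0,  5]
x^3 - 15*x^2 + 75*x - 125

The characteristic polynomial is χ_A(x) = (x - 5)^4, so the eigenvalues are known. The minimal polynomial is
  m_A(x) = Π_λ (x − λ)^{k_λ}
where k_λ is the size of the *largest* Jordan block for λ (equivalently, the smallest k with (A − λI)^k v = 0 for every generalised eigenvector v of λ).

  λ = 5: largest Jordan block has size 3, contributing (x − 5)^3

So m_A(x) = (x - 5)^3 = x^3 - 15*x^2 + 75*x - 125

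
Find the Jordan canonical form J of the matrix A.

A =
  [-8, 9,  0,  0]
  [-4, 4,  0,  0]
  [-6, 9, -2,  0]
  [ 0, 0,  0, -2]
J_2(-2) ⊕ J_1(-2) ⊕ J_1(-2)

The characteristic polynomial is
  det(x·I − A) = x^4 + 8*x^3 + 24*x^2 + 32*x + 16 = (x + 2)^4

Eigenvalues and multiplicities (the geometric multiplicity of λ is n − rank(A − λI), which equals the number of Jordan blocks for λ):
  λ = -2: algebraic multiplicity = 4, geometric multiplicity = 3

Determining the block sizes for each eigenvalue:
  λ = -2: 3 blocks summing to 4 forces exactly one block of size 2 and the rest size 1 → block sizes [2, 1, 1]

Assembling the blocks gives a Jordan form
J =
  [-2,  1,  0,  0]
  [ 0, -2,  0,  0]
  [ 0,  0, -2,  0]
  [ 0,  0,  0, -2]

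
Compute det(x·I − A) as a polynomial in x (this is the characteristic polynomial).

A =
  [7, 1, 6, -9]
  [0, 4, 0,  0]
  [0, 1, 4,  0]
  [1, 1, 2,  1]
x^4 - 16*x^3 + 96*x^2 - 256*x + 256

Expanding det(x·I − A) (e.g. by cofactor expansion or by noting that A is similar to its Jordan form J, which has the same characteristic polynomial as A) gives
  χ_A(x) = x^4 - 16*x^3 + 96*x^2 - 256*x + 256
which factors as (x - 4)^4. The eigenvalues (with algebraic multiplicities) are λ = 4 with multiplicity 4.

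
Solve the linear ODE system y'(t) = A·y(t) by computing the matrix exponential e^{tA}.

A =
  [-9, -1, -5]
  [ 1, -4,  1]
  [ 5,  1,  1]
e^{tA} =
  [-t^2*exp(-4*t)/2 - 5*t*exp(-4*t) + exp(-4*t), -t*exp(-4*t), -t^2*exp(-4*t)/2 - 5*t*exp(-4*t)]
  [t*exp(-4*t), exp(-4*t), t*exp(-4*t)]
  [t^2*exp(-4*t)/2 + 5*t*exp(-4*t), t*exp(-4*t), t^2*exp(-4*t)/2 + 5*t*exp(-4*t) + exp(-4*t)]

Strategy: write A = P · J · P⁻¹ where J is a Jordan canonical form, so e^{tA} = P · e^{tJ} · P⁻¹, and e^{tJ} can be computed block-by-block.

A has Jordan form
J =
  [-4,  1,  0]
  [ 0, -4,  1]
  [ 0,  0, -4]
(up to reordering of blocks).

Per-block formulas:
  For a 3×3 Jordan block J_3(-4): exp(t · J_3(-4)) = e^(-4t)·(I + t·N + (t^2/2)·N^2), where N is the 3×3 nilpotent shift.

After assembling e^{tJ} and conjugating by P, we get:

e^{tA} =
  [-t^2*exp(-4*t)/2 - 5*t*exp(-4*t) + exp(-4*t), -t*exp(-4*t), -t^2*exp(-4*t)/2 - 5*t*exp(-4*t)]
  [t*exp(-4*t), exp(-4*t), t*exp(-4*t)]
  [t^2*exp(-4*t)/2 + 5*t*exp(-4*t), t*exp(-4*t), t^2*exp(-4*t)/2 + 5*t*exp(-4*t) + exp(-4*t)]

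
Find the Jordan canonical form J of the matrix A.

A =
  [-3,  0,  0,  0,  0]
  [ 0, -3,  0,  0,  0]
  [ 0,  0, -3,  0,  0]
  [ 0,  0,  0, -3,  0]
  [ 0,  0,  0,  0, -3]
J_1(-3) ⊕ J_1(-3) ⊕ J_1(-3) ⊕ J_1(-3) ⊕ J_1(-3)

The characteristic polynomial is
  det(x·I − A) = x^5 + 15*x^4 + 90*x^3 + 270*x^2 + 405*x + 243 = (x + 3)^5

Eigenvalues and multiplicities (the geometric multiplicity of λ is n − rank(A − λI), which equals the number of Jordan blocks for λ):
  λ = -3: algebraic multiplicity = 5, geometric multiplicity = 5

Determining the block sizes for each eigenvalue:
  λ = -3: gm = am = 5, so every block has size 1 → block sizes [1, 1, 1, 1, 1]

Assembling the blocks gives a Jordan form
J =
  [-3,  0,  0,  0,  0]
  [ 0, -3,  0,  0,  0]
  [ 0,  0, -3,  0,  0]
  [ 0,  0,  0, -3,  0]
  [ 0,  0,  0,  0, -3]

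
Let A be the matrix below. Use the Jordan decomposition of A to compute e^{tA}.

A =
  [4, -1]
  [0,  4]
e^{tA} =
  [exp(4*t), -t*exp(4*t)]
  [0, exp(4*t)]

Strategy: write A = P · J · P⁻¹ where J is a Jordan canonical form, so e^{tA} = P · e^{tJ} · P⁻¹, and e^{tJ} can be computed block-by-block.

A has Jordan form
J =
  [4, 1]
  [0, 4]
(up to reordering of blocks).

Per-block formulas:
  For a 2×2 Jordan block J_2(4): exp(t · J_2(4)) = e^(4t)·(I + t·N), where N is the 2×2 nilpotent shift.

After assembling e^{tJ} and conjugating by P, we get:

e^{tA} =
  [exp(4*t), -t*exp(4*t)]
  [0, exp(4*t)]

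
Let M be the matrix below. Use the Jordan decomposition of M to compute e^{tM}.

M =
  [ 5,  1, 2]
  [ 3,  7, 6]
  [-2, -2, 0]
e^{tM} =
  [t*exp(4*t) + exp(4*t), t*exp(4*t), 2*t*exp(4*t)]
  [3*t*exp(4*t), 3*t*exp(4*t) + exp(4*t), 6*t*exp(4*t)]
  [-2*t*exp(4*t), -2*t*exp(4*t), -4*t*exp(4*t) + exp(4*t)]

Strategy: write M = P · J · P⁻¹ where J is a Jordan canonical form, so e^{tM} = P · e^{tJ} · P⁻¹, and e^{tJ} can be computed block-by-block.

M has Jordan form
J =
  [4, 1, 0]
  [0, 4, 0]
  [0, 0, 4]
(up to reordering of blocks).

Per-block formulas:
  For a 2×2 Jordan block J_2(4): exp(t · J_2(4)) = e^(4t)·(I + t·N), where N is the 2×2 nilpotent shift.
  For a 1×1 block at λ = 4: exp(t · [4]) = [e^(4t)].

After assembling e^{tJ} and conjugating by P, we get:

e^{tM} =
  [t*exp(4*t) + exp(4*t), t*exp(4*t), 2*t*exp(4*t)]
  [3*t*exp(4*t), 3*t*exp(4*t) + exp(4*t), 6*t*exp(4*t)]
  [-2*t*exp(4*t), -2*t*exp(4*t), -4*t*exp(4*t) + exp(4*t)]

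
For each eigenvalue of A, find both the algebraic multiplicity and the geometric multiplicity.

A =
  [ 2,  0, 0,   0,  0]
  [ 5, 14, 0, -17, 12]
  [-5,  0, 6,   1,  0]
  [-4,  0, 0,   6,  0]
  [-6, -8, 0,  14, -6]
λ = 2: alg = 2, geom = 2; λ = 6: alg = 3, geom = 2

Step 1 — factor the characteristic polynomial to read off the algebraic multiplicities:
  χ_A(x) = (x - 6)^3*(x - 2)^2

Step 2 — compute geometric multiplicities via the rank-nullity identity g(λ) = n − rank(A − λI):
  rank(A − (2)·I) = 3, so dim ker(A − (2)·I) = n − 3 = 2
  rank(A − (6)·I) = 3, so dim ker(A − (6)·I) = n − 3 = 2

Summary:
  λ = 2: algebraic multiplicity = 2, geometric multiplicity = 2
  λ = 6: algebraic multiplicity = 3, geometric multiplicity = 2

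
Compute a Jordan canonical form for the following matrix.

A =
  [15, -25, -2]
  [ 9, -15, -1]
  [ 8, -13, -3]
J_3(-1)

The characteristic polynomial is
  det(x·I − A) = x^3 + 3*x^2 + 3*x + 1 = (x + 1)^3

Eigenvalues and multiplicities (the geometric multiplicity of λ is n − rank(A − λI), which equals the number of Jordan blocks for λ):
  λ = -1: algebraic multiplicity = 3, geometric multiplicity = 1

Determining the block sizes for each eigenvalue:
  λ = -1: one block (gm = 1), so the single block has size am = 3 → block sizes [3]

Assembling the blocks gives a Jordan form
J =
  [-1,  1,  0]
  [ 0, -1,  1]
  [ 0,  0, -1]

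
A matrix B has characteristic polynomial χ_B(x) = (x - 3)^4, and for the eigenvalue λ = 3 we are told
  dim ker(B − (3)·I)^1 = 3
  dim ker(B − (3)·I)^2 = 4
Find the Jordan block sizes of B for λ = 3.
Block sizes for λ = 3: [2, 1, 1]

From the dimensions of kernels of powers, the number of Jordan blocks of size at least j is d_j − d_{j−1} where d_j = dim ker(N^j) (with d_0 = 0). Computing the differences gives [3, 1].
The number of blocks of size exactly k is (#blocks of size ≥ k) − (#blocks of size ≥ k + 1), so the partition is: 2 block(s) of size 1, 1 block(s) of size 2.
In nonincreasing order the block sizes are [2, 1, 1].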